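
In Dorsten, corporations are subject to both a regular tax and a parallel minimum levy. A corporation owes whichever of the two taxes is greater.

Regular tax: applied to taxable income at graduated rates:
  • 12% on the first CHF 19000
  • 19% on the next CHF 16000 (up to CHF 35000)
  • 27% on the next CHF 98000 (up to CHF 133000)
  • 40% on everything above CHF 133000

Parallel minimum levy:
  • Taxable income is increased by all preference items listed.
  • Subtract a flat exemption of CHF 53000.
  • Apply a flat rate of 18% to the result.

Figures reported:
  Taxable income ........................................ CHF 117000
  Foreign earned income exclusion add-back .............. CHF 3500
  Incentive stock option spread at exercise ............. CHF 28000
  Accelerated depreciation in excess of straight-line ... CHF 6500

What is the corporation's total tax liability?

Regular tax:
  CHF 19000 × 12% = CHF 2280
  CHF 16000 × 19% = CHF 3040
  CHF 82000 × 27% = CHF 22140
  → CHF 27460

Parallel minimum levy:
  Adjusted income: CHF 117000 + CHF 3500 + CHF 28000 + CHF 6500 = CHF 155000
  Less exemption CHF 53000 → base CHF 102000
  CHF 102000 × 18% = CHF 18360

CHF 27460 > CHF 18360, so the regular tax governs.

CHF 27460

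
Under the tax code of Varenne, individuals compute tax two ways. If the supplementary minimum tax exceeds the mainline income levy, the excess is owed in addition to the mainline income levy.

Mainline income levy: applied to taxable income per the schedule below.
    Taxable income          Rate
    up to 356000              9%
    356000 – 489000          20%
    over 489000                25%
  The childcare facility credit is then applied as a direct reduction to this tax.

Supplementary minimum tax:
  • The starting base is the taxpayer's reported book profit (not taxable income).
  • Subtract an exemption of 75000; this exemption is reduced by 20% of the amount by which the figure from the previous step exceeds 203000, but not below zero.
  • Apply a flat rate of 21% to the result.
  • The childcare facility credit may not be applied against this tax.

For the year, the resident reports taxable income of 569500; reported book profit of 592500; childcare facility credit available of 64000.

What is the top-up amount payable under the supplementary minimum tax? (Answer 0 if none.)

109660

Mainline income levy:
  356000 × 9% = 32040
  133000 × 20% = 26600
  80500 × 25% = 20125
  → 78765
  Less childcare facility credit 64000 → 14765

Supplementary minimum tax:
  Base (reported book profit): 592500
  Exemption: 20% × (592500 − 203000) = 77900 ≥ 75000, so the exemption is fully phased out
  Base: 592500 − 0 = 592500
  592500 × 21% = 124425

Excess of supplementary minimum tax over mainline income levy: 124425 − 14765 = 109660.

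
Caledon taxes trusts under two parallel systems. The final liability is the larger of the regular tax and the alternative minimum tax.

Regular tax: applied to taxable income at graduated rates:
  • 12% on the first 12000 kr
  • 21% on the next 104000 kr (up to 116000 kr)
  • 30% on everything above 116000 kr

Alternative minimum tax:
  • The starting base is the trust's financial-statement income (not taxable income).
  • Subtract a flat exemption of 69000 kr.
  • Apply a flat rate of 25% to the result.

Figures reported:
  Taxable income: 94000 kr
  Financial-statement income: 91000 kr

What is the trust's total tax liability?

Regular tax:
  12000 kr × 12% = 1440 kr
  82000 kr × 21% = 17220 kr
  → 18660 kr

Alternative minimum tax:
  Base (financial-statement income): 91000 kr
  Less exemption 69000 kr → base 22000 kr
  22000 kr × 25% = 5500 kr

18660 kr > 5500 kr, so the regular tax governs.

18660 kr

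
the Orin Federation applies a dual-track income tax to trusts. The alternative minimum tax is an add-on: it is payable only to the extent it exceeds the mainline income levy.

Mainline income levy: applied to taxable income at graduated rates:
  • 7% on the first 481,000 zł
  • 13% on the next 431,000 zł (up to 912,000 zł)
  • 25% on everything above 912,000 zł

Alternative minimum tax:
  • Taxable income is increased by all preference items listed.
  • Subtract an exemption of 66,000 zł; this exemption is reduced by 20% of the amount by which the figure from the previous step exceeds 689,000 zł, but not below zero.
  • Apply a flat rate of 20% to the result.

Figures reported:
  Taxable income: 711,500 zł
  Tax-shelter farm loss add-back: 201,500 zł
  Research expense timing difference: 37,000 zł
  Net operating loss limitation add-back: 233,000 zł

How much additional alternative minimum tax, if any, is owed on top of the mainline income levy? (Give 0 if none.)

172,965 zł

Mainline income levy:
  481,000 zł × 7% = 33,670 zł
  230,500 zł × 13% = 29,965 zł
  → 63,635 zł

Alternative minimum tax:
  Adjusted income: 711,500 zł + 201,500 zł + 37,000 zł + 233,000 zł = 1,183,000 zł
  Exemption: 20% × (1,183,000 zł − 689,000 zł) = 98,800 zł ≥ 66,000 zł, so the exemption is fully phased out
  Base: 1,183,000 zł − 0 zł = 1,183,000 zł
  1,183,000 zł × 20% = 236,600 zł

Excess of alternative minimum tax over mainline income levy: 236,600 zł − 63,635 zł = 172,965 zł.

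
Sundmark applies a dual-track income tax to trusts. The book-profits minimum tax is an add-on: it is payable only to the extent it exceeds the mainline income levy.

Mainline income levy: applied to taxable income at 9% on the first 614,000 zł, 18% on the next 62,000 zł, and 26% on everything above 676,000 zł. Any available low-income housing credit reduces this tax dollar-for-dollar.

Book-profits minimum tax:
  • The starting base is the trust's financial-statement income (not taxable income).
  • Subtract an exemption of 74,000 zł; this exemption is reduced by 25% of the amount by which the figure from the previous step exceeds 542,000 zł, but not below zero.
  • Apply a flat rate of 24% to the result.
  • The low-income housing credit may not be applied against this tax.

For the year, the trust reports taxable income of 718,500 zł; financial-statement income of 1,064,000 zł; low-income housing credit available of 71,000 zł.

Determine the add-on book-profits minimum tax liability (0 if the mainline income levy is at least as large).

Mainline income levy:
  614,000 zł × 9% = 55,260 zł
  62,000 zł × 18% = 11,160 zł
  42,500 zł × 26% = 11,050 zł
  → 77,470 zł
  Less low-income housing credit 71,000 zł → 6,470 zł

Book-profits minimum tax:
  Base (financial-statement income): 1,064,000 zł
  Exemption: 25% × (1,064,000 zł − 542,000 zł) = 130,500 zł ≥ 74,000 zł, so the exemption is fully phased out
  Base: 1,064,000 zł − 0 zł = 1,064,000 zł
  1,064,000 zł × 24% = 255,360 zł

Excess of book-profits minimum tax over mainline income levy: 255,360 zł − 6,470 zł = 248,890 zł.

248,890 zł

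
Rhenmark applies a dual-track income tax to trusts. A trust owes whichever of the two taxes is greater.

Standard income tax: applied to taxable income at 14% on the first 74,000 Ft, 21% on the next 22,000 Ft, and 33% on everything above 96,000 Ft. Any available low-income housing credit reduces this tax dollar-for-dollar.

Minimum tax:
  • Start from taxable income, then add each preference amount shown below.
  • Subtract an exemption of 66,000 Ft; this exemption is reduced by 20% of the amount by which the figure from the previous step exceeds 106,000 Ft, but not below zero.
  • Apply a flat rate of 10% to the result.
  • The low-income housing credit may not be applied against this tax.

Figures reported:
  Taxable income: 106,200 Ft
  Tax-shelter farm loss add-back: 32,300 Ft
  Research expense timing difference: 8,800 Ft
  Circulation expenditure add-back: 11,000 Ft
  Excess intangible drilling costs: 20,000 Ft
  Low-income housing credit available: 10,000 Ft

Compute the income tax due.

12,676 Ft

Minimum tax:
  Adjusted income: 106,200 Ft + 32,300 Ft + 8,800 Ft + 11,000 Ft + 20,000 Ft = 178,300 Ft
  Exemption: 66,000 Ft − 20% × (178,300 Ft − 106,000 Ft) = 66,000 Ft − 14,460 Ft = 51,540 Ft
  Base: 178,300 Ft − 51,540 Ft = 126,760 Ft
  126,760 Ft × 10% = 12,676 Ft

Standard income tax:
  74,000 Ft × 14% = 10,360 Ft
  22,000 Ft × 21% = 4,620 Ft
  10,200 Ft × 33% = 3,366 Ft
  → 18,346 Ft
  Less low-income housing credit 10,000 Ft → 8,346 Ft

12,676 Ft > 8,346 Ft, so the minimum tax is the binding amount.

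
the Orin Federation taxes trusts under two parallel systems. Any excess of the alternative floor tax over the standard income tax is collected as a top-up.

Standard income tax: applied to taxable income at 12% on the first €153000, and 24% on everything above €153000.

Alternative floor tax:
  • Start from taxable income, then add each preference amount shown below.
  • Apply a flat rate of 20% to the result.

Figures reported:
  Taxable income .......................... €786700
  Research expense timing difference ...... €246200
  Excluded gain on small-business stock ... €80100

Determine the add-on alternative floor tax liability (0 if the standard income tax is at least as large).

Standard income tax:
  €153000 × 12% = €18360
  €633700 × 24% = €152088
  → €170448

Alternative floor tax:
  Adjusted income: €786700 + €246200 + €80100 = €1113000
  €1113000 × 20% = €222600

Excess of alternative floor tax over standard income tax: €222600 − €170448 = €52152.

€52152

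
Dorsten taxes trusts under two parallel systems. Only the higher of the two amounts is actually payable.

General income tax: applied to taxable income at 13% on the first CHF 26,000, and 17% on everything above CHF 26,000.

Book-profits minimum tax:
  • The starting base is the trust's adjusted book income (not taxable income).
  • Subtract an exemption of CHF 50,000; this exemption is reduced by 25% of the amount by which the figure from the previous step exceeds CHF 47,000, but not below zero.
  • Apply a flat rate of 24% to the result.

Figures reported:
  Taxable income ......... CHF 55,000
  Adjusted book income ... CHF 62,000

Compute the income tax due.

General income tax:
  CHF 26,000 × 13% = CHF 3,380
  CHF 29,000 × 17% = CHF 4,930
  → CHF 8,310

Book-profits minimum tax:
  Base (adjusted book income): CHF 62,000
  Exemption: CHF 50,000 − 25% × (CHF 62,000 − CHF 47,000) = CHF 50,000 − CHF 3,750 = CHF 46,250
  Base: CHF 62,000 − CHF 46,250 = CHF 15,750
  CHF 15,750 × 24% = CHF 3,780

CHF 8,310 > CHF 3,780, so the general income tax governs.

CHF 8,310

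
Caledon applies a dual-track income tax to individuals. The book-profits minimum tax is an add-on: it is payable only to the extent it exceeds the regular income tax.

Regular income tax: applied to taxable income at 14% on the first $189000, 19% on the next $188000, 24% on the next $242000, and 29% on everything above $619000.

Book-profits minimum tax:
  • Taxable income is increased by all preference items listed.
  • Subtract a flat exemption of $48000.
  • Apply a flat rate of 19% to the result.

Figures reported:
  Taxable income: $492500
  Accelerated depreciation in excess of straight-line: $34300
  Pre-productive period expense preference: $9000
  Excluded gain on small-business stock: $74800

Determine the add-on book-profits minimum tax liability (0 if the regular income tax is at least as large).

Regular income tax:
  $189000 × 14% = $26460
  $188000 × 19% = $35720
  $115500 × 24% = $27720
  → $89900

Book-profits minimum tax:
  Adjusted income: $492500 + $34300 + $9000 + $74800 = $610600
  Less exemption $48000 → base $562600
  $562600 × 19% = $106894

Excess of book-profits minimum tax over regular income tax: $106894 − $89900 = $16994.

$16994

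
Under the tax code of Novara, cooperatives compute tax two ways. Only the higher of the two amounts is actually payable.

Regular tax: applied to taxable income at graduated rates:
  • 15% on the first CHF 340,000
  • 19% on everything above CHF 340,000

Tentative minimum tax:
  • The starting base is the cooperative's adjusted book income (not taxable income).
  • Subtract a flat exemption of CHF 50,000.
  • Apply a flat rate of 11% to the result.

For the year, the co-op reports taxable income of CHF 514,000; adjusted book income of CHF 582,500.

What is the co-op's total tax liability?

Regular tax:
  CHF 340,000 × 15% = CHF 51,000
  CHF 174,000 × 19% = CHF 33,060
  → CHF 84,060

Tentative minimum tax:
  Base (adjusted book income): CHF 582,500
  Less exemption CHF 50,000 → base CHF 532,500
  CHF 532,500 × 11% = CHF 58,575

CHF 84,060 > CHF 58,575, so the regular tax governs.

CHF 84,060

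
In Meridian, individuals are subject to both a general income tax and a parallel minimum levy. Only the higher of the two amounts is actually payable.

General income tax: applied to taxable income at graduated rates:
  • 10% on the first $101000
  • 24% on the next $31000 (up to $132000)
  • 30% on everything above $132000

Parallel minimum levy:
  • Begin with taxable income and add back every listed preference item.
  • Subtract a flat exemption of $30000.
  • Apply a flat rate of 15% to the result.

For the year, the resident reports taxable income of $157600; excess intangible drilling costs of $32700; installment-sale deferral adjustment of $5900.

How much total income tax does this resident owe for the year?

$25220

General income tax:
  $101000 × 10% = $10100
  $31000 × 24% = $7440
  $25600 × 30% = $7680
  → $25220

Parallel minimum levy:
  Adjusted income: $157600 + $32700 + $5900 = $196200
  Less exemption $30000 → base $166200
  $166200 × 15% = $24930

$25220 > $24930, so the general income tax governs.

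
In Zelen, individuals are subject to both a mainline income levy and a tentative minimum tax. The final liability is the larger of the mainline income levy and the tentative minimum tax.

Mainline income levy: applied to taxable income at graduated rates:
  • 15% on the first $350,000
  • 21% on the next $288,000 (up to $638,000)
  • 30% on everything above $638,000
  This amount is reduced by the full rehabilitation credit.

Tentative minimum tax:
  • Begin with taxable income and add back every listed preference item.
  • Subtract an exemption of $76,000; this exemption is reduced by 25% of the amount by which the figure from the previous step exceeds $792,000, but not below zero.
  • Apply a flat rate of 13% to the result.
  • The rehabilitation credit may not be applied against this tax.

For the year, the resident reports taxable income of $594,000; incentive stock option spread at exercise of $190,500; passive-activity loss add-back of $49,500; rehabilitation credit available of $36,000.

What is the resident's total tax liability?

$99,905

Tentative minimum tax:
  Adjusted income: $594,000 + $190,500 + $49,500 = $834,000
  Exemption: $76,000 − 25% × ($834,000 − $792,000) = $76,000 − $10,500 = $65,500
  Base: $834,000 − $65,500 = $768,500
  $768,500 × 13% = $99,905

Mainline income levy:
  $350,000 × 15% = $52,500
  $244,000 × 21% = $51,240
  → $103,740
  Less rehabilitation credit $36,000 → $67,740

$99,905 > $67,740, so the tentative minimum tax is the binding amount.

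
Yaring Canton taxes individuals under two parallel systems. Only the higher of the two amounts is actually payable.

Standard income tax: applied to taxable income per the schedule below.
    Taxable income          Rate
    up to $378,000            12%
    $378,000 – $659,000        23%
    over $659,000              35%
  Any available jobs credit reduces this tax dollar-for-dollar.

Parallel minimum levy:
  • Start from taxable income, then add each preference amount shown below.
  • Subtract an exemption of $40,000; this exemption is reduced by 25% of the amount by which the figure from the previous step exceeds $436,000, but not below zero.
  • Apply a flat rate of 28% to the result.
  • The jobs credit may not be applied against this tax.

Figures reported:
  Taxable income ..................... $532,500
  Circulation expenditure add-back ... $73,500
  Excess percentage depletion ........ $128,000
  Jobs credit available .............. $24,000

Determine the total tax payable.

$205,520

Standard income tax:
  $378,000 × 12% = $45,360
  $154,500 × 23% = $35,535
  → $80,895
  Less jobs credit $24,000 → $56,895

Parallel minimum levy:
  Adjusted income: $532,500 + $73,500 + $128,000 = $734,000
  Exemption: 25% × ($734,000 − $436,000) = $74,500 ≥ $40,000, so the exemption is fully phased out
  Base: $734,000 − $0 = $734,000
  $734,000 × 28% = $205,520

$205,520 > $56,895, so the parallel minimum levy is the binding amount.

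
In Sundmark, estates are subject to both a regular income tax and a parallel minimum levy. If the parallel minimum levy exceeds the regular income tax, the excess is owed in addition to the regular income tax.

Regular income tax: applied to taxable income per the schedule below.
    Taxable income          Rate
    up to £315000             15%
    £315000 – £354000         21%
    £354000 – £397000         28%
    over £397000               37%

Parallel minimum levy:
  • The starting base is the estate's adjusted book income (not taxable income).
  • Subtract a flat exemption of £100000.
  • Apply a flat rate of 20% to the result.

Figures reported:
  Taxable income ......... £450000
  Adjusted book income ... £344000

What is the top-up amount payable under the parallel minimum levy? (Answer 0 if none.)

£0

Regular income tax:
  £315000 × 15% = £47250
  £39000 × 21% = £8190
  £43000 × 28% = £12040
  £53000 × 37% = £19610
  → £87090

Parallel minimum levy:
  Base (adjusted book income): £344000
  Less exemption £100000 → base £244000
  £244000 × 20% = £48800

£48800 ≤ £87090, so no add-on is due.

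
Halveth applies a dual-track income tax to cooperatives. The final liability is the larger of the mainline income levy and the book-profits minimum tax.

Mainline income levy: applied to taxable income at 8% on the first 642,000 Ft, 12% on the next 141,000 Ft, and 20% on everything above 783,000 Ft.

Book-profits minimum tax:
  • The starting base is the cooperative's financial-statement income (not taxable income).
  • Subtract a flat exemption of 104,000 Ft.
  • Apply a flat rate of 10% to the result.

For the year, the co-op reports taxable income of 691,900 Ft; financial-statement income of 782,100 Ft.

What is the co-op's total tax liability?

Mainline income levy:
  642,000 Ft × 8% = 51,360 Ft
  49,900 Ft × 12% = 5,988 Ft
  → 57,348 Ft

Book-profits minimum tax:
  Base (financial-statement income): 782,100 Ft
  Less exemption 104,000 Ft → base 678,100 Ft
  678,100 Ft × 10% = 67,810 Ft

67,810 Ft > 57,348 Ft, so the book-profits minimum tax is the binding amount.

67,810 Ft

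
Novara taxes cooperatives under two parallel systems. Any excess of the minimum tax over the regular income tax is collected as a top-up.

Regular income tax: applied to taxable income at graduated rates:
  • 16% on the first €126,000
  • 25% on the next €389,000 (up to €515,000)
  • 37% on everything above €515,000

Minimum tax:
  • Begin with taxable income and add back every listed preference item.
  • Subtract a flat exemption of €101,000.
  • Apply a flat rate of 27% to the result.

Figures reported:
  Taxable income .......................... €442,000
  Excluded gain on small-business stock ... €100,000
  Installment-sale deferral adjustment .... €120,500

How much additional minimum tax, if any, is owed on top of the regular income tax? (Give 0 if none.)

Regular income tax:
  €126,000 × 16% = €20,160
  €316,000 × 25% = €79,000
  → €99,160

Minimum tax:
  Adjusted income: €442,000 + €100,000 + €120,500 = €662,500
  Less exemption €101,000 → base €561,500
  €561,500 × 27% = €151,605

Excess of minimum tax over regular income tax: €151,605 − €99,160 = €52,445.

€52,445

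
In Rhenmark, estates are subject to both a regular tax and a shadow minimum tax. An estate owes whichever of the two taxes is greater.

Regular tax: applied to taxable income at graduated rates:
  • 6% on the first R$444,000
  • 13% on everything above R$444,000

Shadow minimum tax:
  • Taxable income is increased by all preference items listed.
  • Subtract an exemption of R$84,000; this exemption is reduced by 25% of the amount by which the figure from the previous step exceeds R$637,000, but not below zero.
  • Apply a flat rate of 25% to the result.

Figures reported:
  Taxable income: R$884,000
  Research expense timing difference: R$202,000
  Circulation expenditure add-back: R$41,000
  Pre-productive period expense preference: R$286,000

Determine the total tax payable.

Shadow minimum tax:
  Adjusted income: R$884,000 + R$202,000 + R$41,000 + R$286,000 = R$1,413,000
  Exemption: 25% × (R$1,413,000 − R$637,000) = R$194,000 ≥ R$84,000, so the exemption is fully phased out
  Base: R$1,413,000 − R$0 = R$1,413,000
  R$1,413,000 × 25% = R$353,250

Regular tax:
  R$444,000 × 6% = R$26,640
  R$440,000 × 13% = R$57,200
  → R$83,840

R$353,250 > R$83,840, so the shadow minimum tax is the binding amount.

R$353,250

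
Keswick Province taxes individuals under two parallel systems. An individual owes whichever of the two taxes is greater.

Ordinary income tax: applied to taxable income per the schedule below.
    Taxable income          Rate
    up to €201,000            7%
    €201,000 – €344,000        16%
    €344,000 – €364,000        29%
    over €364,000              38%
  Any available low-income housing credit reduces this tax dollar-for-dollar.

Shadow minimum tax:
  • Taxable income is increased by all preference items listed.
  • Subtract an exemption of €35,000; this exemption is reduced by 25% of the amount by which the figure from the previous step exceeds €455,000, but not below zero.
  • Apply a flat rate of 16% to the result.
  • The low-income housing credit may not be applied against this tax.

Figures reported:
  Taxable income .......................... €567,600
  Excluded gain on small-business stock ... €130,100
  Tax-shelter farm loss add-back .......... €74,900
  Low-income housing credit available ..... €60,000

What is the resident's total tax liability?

€123,616

Ordinary income tax:
  €201,000 × 7% = €14,070
  €143,000 × 16% = €22,880
  €20,000 × 29% = €5,800
  €203,600 × 38% = €77,368
  → €120,118
  Less low-income housing credit €60,000 → €60,118

Shadow minimum tax:
  Adjusted income: €567,600 + €130,100 + €74,900 = €772,600
  Exemption: 25% × (€772,600 − €455,000) = €79,400 ≥ €35,000, so the exemption is fully phased out
  Base: €772,600 − €0 = €772,600
  €772,600 × 16% = €123,616

€123,616 > €60,118, so the shadow minimum tax is the binding amount.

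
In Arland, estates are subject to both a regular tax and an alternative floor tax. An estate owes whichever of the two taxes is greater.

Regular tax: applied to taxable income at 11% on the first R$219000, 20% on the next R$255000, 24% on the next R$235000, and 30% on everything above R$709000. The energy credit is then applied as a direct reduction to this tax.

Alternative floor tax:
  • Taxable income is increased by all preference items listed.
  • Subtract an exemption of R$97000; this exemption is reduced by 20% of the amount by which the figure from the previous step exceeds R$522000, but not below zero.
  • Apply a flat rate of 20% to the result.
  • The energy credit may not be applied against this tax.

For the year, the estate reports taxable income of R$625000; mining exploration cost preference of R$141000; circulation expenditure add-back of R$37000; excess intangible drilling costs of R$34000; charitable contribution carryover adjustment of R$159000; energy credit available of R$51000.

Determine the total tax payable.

Alternative floor tax:
  Adjusted income: R$625000 + R$141000 + R$37000 + R$34000 + R$159000 = R$996000
  Exemption: R$97000 − 20% × (R$996000 − R$522000) = R$97000 − R$94800 = R$2200
  Base: R$996000 − R$2200 = R$993800
  R$993800 × 20% = R$198760

Regular tax:
  R$219000 × 11% = R$24090
  R$255000 × 20% = R$51000
  R$151000 × 24% = R$36240
  → R$111330
  Less energy credit R$51000 → R$60330

R$198760 > R$60330, so the alternative floor tax is the binding amount.

R$198760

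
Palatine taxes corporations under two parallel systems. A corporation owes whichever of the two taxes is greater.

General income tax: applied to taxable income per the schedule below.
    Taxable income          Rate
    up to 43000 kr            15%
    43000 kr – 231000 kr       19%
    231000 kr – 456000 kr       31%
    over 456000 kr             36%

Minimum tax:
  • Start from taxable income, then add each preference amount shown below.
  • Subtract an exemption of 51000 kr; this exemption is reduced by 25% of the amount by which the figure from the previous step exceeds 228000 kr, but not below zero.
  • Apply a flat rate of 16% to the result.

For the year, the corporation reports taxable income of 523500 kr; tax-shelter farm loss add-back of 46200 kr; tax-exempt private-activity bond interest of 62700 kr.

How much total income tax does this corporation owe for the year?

136220 kr

General income tax:
  43000 kr × 15% = 6450 kr
  188000 kr × 19% = 35720 kr
  225000 kr × 31% = 69750 kr
  67500 kr × 36% = 24300 kr
  → 136220 kr

Minimum tax:
  Adjusted income: 523500 kr + 46200 kr + 62700 kr = 632400 kr
  Exemption: 25% × (632400 kr − 228000 kr) = 101100 kr ≥ 51000 kr, so the exemption is fully phased out
  Base: 632400 kr − 0 kr = 632400 kr
  632400 kr × 16% = 101184 kr

136220 kr > 101184 kr, so the general income tax governs.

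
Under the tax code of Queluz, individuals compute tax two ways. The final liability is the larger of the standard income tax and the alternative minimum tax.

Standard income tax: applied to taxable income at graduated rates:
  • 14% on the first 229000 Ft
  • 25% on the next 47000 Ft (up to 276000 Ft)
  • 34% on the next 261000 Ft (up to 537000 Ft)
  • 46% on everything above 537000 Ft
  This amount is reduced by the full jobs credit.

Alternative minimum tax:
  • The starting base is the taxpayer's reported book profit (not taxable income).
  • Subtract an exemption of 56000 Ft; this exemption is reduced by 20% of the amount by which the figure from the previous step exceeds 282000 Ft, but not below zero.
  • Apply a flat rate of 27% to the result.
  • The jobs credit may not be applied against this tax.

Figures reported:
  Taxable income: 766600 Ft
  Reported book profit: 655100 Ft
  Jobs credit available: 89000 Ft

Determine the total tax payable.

Alternative minimum tax:
  Base (reported book profit): 655100 Ft
  Exemption: 20% × (655100 Ft − 282000 Ft) = 74620 Ft ≥ 56000 Ft, so the exemption is fully phased out
  Base: 655100 Ft − 0 Ft = 655100 Ft
  655100 Ft × 27% = 176877 Ft

Standard income tax:
  229000 Ft × 14% = 32060 Ft
  47000 Ft × 25% = 11750 Ft
  261000 Ft × 34% = 88740 Ft
  229600 Ft × 46% = 105616 Ft
  → 238166 Ft
  Less jobs credit 89000 Ft → 149166 Ft

176877 Ft > 149166 Ft, so the alternative minimum tax is the binding amount.

176877 Ft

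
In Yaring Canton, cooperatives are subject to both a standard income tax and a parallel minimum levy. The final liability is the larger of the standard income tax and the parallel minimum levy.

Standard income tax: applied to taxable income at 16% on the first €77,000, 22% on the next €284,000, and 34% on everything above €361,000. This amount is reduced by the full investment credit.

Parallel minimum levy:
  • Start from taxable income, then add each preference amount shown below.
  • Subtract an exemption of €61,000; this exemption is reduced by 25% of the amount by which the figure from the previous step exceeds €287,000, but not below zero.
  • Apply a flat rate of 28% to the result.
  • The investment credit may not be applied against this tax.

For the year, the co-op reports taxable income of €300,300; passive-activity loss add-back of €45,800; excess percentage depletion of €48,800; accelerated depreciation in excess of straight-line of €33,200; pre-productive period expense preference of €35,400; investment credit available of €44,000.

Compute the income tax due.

€125,055

Standard income tax:
  €77,000 × 16% = €12,320
  €223,300 × 22% = €49,126
  → €61,446
  Less investment credit €44,000 → €17,446

Parallel minimum levy:
  Adjusted income: €300,300 + €45,800 + €48,800 + €33,200 + €35,400 = €463,500
  Exemption: €61,000 − 25% × (€463,500 − €287,000) = €61,000 − €44,125 = €16,875
  Base: €463,500 − €16,875 = €446,625
  €446,625 × 28% = €125,055

€125,055 > €17,446, so the parallel minimum levy is the binding amount.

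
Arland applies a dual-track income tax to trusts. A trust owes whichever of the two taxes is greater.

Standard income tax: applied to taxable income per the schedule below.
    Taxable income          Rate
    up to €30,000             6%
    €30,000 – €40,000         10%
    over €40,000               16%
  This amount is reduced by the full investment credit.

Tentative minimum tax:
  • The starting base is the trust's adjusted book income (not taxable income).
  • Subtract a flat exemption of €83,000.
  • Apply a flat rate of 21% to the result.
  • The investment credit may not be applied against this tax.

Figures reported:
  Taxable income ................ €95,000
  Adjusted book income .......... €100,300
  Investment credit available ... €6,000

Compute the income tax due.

€5,600

Standard income tax:
  €30,000 × 6% = €1,800
  €10,000 × 10% = €1,000
  €55,000 × 16% = €8,800
  → €11,600
  Less investment credit €6,000 → €5,600

Tentative minimum tax:
  Base (adjusted book income): €100,300
  Less exemption €83,000 → base €17,300
  €17,300 × 21% = €3,633

€5,600 > €3,633, so the standard income tax governs.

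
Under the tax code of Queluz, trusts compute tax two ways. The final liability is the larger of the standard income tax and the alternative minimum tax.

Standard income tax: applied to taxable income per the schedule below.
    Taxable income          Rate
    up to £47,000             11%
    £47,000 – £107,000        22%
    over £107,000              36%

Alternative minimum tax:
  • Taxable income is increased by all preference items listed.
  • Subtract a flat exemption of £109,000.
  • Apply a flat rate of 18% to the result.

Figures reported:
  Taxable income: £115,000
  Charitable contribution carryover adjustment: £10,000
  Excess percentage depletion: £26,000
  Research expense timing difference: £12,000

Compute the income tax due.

£21,250

Alternative minimum tax:
  Adjusted income: £115,000 + £10,000 + £26,000 + £12,000 = £163,000
  Less exemption £109,000 → base £54,000
  £54,000 × 18% = £9,720

Standard income tax:
  £47,000 × 11% = £5,170
  £60,000 × 22% = £13,200
  £8,000 × 36% = £2,880
  → £21,250

£21,250 > £9,720, so the standard income tax governs.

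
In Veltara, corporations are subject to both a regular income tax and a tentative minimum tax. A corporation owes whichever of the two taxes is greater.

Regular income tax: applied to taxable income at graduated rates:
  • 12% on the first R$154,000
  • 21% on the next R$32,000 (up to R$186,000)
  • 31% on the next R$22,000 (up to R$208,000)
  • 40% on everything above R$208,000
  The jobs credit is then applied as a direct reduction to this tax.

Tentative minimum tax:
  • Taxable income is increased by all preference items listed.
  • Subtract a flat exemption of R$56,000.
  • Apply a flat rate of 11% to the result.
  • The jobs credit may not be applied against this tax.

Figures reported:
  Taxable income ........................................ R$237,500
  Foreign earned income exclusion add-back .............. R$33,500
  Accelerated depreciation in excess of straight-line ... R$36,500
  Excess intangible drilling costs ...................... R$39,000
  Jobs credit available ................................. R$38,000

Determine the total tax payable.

Regular income tax:
  R$154,000 × 12% = R$18,480
  R$32,000 × 21% = R$6,720
  R$22,000 × 31% = R$6,820
  R$29,500 × 40% = R$11,800
  → R$43,820
  Less jobs credit R$38,000 → R$5,820

Tentative minimum tax:
  Adjusted income: R$237,500 + R$33,500 + R$36,500 + R$39,000 = R$346,500
  Less exemption R$56,000 → base R$290,500
  R$290,500 × 11% = R$31,955

R$31,955 > R$5,820, so the tentative minimum tax is the binding amount.

R$31,955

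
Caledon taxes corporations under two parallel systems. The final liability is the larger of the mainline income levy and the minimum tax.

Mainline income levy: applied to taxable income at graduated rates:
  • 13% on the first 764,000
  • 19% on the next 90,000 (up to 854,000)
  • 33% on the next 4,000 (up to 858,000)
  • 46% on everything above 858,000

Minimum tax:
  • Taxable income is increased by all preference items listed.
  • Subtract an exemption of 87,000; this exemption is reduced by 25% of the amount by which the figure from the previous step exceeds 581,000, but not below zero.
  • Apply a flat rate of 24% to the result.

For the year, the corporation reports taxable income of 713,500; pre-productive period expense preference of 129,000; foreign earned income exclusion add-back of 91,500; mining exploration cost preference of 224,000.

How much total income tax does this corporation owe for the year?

Mainline income levy:
  713,500 × 13% = 92,755

Minimum tax:
  Adjusted income: 713,500 + 129,000 + 91,500 + 224,000 = 1,158,000
  Exemption: 25% × (1,158,000 − 581,000) = 144,250 ≥ 87,000, so the exemption is fully phased out
  Base: 1,158,000 − 0 = 1,158,000
  1,158,000 × 24% = 277,920

277,920 > 92,755, so the minimum tax is the binding amount.

277,920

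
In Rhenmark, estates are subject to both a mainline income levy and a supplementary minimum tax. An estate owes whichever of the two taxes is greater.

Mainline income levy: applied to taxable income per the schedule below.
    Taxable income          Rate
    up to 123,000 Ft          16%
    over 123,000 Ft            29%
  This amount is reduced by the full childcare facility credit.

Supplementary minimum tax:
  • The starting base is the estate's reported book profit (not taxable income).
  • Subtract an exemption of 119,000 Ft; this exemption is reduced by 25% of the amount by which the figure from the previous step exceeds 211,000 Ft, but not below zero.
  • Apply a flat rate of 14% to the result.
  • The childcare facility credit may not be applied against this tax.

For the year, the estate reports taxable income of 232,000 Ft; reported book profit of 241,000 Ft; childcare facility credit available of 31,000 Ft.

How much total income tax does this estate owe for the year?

Mainline income levy:
  123,000 Ft × 16% = 19,680 Ft
  109,000 Ft × 29% = 31,610 Ft
  → 51,290 Ft
  Less childcare facility credit 31,000 Ft → 20,290 Ft

Supplementary minimum tax:
  Base (reported book profit): 241,000 Ft
  Exemption: 119,000 Ft − 25% × (241,000 Ft − 211,000 Ft) = 119,000 Ft − 7,500 Ft = 111,500 Ft
  Base: 241,000 Ft − 111,500 Ft = 129,500 Ft
  129,500 Ft × 14% = 18,130 Ft

20,290 Ft > 18,130 Ft, so the mainline income levy governs.

20,290 Ft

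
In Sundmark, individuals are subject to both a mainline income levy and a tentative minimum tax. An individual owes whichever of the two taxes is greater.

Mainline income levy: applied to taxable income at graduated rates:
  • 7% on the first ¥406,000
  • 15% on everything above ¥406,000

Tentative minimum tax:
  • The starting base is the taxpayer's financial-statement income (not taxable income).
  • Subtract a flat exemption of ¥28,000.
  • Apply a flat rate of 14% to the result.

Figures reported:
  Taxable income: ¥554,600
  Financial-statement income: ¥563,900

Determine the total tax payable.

Mainline income levy:
  ¥406,000 × 7% = ¥28,420
  ¥148,600 × 15% = ¥22,290
  → ¥50,710

Tentative minimum tax:
  Base (financial-statement income): ¥563,900
  Less exemption ¥28,000 → base ¥535,900
  ¥535,900 × 14% = ¥75,026

¥75,026 > ¥50,710, so the tentative minimum tax is the binding amount.

¥75,026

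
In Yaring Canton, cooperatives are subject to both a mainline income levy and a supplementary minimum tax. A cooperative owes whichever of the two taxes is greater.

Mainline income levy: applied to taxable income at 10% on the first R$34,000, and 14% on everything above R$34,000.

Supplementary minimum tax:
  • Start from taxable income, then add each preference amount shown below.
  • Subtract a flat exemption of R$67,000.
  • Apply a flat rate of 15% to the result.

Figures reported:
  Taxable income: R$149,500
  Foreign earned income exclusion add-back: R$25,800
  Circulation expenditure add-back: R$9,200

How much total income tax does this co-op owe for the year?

Supplementary minimum tax:
  Adjusted income: R$149,500 + R$25,800 + R$9,200 = R$184,500
  Less exemption R$67,000 → base R$117,500
  R$117,500 × 15% = R$17,625

Mainline income levy:
  R$34,000 × 10% = R$3,400
  R$115,500 × 14% = R$16,170
  → R$19,570

R$19,570 > R$17,625, so the mainline income levy governs.

R$19,570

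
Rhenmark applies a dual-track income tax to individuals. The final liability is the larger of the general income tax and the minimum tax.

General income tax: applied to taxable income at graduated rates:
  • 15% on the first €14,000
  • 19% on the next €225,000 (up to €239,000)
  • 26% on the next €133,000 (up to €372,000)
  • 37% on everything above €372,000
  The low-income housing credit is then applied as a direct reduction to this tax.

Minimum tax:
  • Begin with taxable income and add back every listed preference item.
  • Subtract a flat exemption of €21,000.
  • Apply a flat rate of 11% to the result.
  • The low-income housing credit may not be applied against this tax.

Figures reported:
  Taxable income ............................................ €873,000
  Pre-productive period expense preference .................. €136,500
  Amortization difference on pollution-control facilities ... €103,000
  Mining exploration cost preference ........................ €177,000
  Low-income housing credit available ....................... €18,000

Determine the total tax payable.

General income tax:
  €14,000 × 15% = €2,100
  €225,000 × 19% = €42,750
  €133,000 × 26% = €34,580
  €501,000 × 37% = €185,370
  → €264,800
  Less low-income housing credit €18,000 → €246,800

Minimum tax:
  Adjusted income: €873,000 + €136,500 + €103,000 + €177,000 = €1,289,500
  Less exemption €21,000 → base €1,268,500
  €1,268,500 × 11% = €139,535

€246,800 > €139,535, so the general income tax governs.

€246,800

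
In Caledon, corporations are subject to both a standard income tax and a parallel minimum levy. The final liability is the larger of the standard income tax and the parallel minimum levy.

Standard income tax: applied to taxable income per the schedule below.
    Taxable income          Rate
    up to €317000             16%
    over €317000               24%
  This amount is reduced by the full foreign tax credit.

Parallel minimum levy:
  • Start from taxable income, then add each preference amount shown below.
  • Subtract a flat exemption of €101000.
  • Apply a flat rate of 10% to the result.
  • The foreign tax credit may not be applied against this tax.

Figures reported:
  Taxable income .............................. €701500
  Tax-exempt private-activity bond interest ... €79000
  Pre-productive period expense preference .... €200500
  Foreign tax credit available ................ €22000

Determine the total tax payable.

Parallel minimum levy:
  Adjusted income: €701500 + €79000 + €200500 = €981000
  Less exemption €101000 → base €880000
  €880000 × 10% = €88000

Standard income tax:
  €317000 × 16% = €50720
  €384500 × 24% = €92280
  → €143000
  Less foreign tax credit €22000 → €121000

€121000 > €88000, so the standard income tax governs.

€121000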